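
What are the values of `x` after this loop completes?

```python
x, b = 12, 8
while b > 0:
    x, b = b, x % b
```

GCD of 12 and 8
`x` takes the values: 12 → 8 → 4

Answer: 4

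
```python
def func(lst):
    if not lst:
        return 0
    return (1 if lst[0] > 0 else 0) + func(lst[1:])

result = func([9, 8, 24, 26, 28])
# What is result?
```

Count of positive elements in [9, 8, 24, 26, 28] = 5

Answer: 5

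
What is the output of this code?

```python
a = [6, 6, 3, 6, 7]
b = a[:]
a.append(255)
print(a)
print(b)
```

Key concept: slice [:] creates copy.
Step by step:
`a = [6, 6, 3, 6, 7]` → a = [6, 6, 3, 6, 7]
`b = a[:]` → b = [6, 6, 3, 6, 7]
`a.append(255)` → a = [6, 6, 3, 6, 7, 255]
`print(a)` → prints [6, 6, 3, 6, 7, 255]
`print(b)` → prints [6, 6, 3, 6, 7]

Answer:
[6, 6, 3, 6, 7, 255]
[6, 6, 3, 6, 7]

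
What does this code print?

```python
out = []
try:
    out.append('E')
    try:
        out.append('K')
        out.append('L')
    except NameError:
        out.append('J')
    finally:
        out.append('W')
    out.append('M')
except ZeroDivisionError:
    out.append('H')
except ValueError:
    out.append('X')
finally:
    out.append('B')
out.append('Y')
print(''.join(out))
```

Execution trace: 'E' (try body) → 'K' (inner try body) → 'L' (inner try body, no exception) → 'W' (inner finally) → 'M' (try body, no exception) → 'B' (finally) → 'Y' (after the try/except). Output: EKLWMBY

Answer: EKLWMBY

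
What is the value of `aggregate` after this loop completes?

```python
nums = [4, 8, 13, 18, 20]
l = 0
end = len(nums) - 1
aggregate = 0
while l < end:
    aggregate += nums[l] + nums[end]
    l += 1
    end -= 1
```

Sum of pairs from ends
`aggregate` takes the values: 0 → 24 → 50

Answer: 50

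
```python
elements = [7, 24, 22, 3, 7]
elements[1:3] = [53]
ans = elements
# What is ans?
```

Trace:
`elements = [7, 24, 22, 3, 7]` → elements = [7, 24, 22, 3, 7]
`elements[1:3] = [53]` → elements = [7, 53, 3, 7]
`ans = elements` → ans = [7, 53, 3, 7]
So ans = [7, 53, 3, 7]

Answer: [7, 53, 3, 7]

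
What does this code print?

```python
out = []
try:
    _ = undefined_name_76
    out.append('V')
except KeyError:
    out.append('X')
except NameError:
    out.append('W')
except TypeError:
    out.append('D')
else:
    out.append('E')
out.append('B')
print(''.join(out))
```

Execution trace: 'W' (except NameError) → 'B' (after the try/except). Output: WB

Answer: WB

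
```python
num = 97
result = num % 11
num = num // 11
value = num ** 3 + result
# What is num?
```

Trace:
`num = 97` → num = 97
`result = num % 11` → result = 9
`num = num // 11` → num = 8
`value = num ** 3 + result` → value = 521
So num = 8

Answer: 8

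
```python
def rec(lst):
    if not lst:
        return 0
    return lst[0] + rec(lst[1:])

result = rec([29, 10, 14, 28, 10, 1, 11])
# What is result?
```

29 + 10 + 14 + 28 + 10 + 1 + 11 + 0 = 103

Answer: 103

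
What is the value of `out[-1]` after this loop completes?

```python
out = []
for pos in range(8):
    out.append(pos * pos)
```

Last element of squares 0 to 7
`out` takes the values: [] → [0] → [0, 1] → [0, 1, 4] → [0, 1, 4, 9] → [0, 1, 4, 9, 16] → [0, 1, 4, 9, 16, 25] → [0, 1, 4, 9, 16, 25, 36] → [0, 1, 4, 9, 16, 25, 36, 49]
So `out[-1]` = 49

Answer: 49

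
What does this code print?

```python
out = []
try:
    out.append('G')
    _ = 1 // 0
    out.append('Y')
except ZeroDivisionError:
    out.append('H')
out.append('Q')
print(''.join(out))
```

Execution trace: 'G' (try body) → 'H' (except ZeroDivisionError) → 'Q' (after the try/except). Output: GHQ

Answer: GHQ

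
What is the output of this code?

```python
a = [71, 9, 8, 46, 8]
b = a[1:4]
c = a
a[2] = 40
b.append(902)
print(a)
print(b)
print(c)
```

Key concept: slice vs alias.
Step by step:
`a = [71, 9, 8, 46, 8]` → a = [71, 9, 8, 46, 8]
`b = a[1:4]` → b = [9, 8, 46]
`c = a` → c = [71, 9, 8, 46, 8] (same object as a)
`a[2] = 40` → a = [71, 9, 40, 46, 8] (same object as c); c = [71, 9, 40, 46, 8] (same object as a)
`b.append(902)` → b = [9, 8, 46, 902]
`print(a)` → prints [71, 9, 40, 46, 8]
`print(b)` → prints [9, 8, 46, 902]
`print(c)` → prints [71, 9, 40, 46, 8]

Answer:
[71, 9, 40, 46, 8]
[9, 8, 46, 902]
[71, 9, 40, 46, 8]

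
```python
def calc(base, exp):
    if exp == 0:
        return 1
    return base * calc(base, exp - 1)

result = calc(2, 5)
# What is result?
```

calc(2, 5) = 2 * 2 * 2 * 2 * 2 = 32

Answer: 32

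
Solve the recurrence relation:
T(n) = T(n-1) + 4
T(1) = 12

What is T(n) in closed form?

Unrolling: T(n) = T(1) + 4·(n-1) = 12 + 4(n-1) = 4n + 8.

Answer: T(n) = 4n + 8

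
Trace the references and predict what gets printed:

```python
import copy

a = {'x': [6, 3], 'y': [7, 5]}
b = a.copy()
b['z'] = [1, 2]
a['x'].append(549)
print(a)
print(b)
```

Key concept: shallow copy of dict with mutable values.
Step by step:
`a = {'x': [6, 3], 'y': [7, 5]}` → a = {'x': [6, 3], 'y': [7, 5]}
`b = a.copy()` → b = {'x': [6, 3], 'y': [7, 5]}
`b['z'] = [1, 2]` → b = {'x': [6, 3], 'y': [7, 5], 'z': [1, 2]}
`a['x'].append(549)` → a = {'x': [6, 3, 549], 'y': [7, 5]}; b = {'x': [6, 3, 549], 'y': [7, 5], 'z': [1, 2]}
`print(a)` → prints {'x': [6, 3, 549], 'y': [7, 5]}
`print(b)` → prints {'x': [6, 3, 549], 'y': [7, 5], 'z': [1, 2]}

Answer:
{'x': [6, 3, 549], 'y': [7, 5]}
{'x': [6, 3, 549], 'y': [7, 5], 'z': [1, 2]}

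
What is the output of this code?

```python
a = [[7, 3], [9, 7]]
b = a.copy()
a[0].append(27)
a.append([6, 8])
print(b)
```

Key concept: shallow copy with nested lists.
Step by step:
`a = [[7, 3], [9, 7]]` → a = [[7, 3], [9, 7]]
`b = a.copy()` → b = [[7, 3], [9, 7]]
`a[0].append(27)` → a = [[7, 3, 27], [9, 7]]; b = [[7, 3, 27], [9, 7]]
`a.append([6, 8])` → a = [[7, 3, 27], [9, 7], [6, 8]]
`print(b)` → prints [[7, 3, 27], [9, 7]]

Answer: [[7, 3, 27], [9, 7]]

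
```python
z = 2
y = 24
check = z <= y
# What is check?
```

Trace:
`z = 2` → z = 2
`y = 24` → y = 24
`check = z <= y` → check = True
So check = True

Answer: True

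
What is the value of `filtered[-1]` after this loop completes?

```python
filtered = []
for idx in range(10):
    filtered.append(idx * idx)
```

Last element of squares 0 to 9
`filtered` takes the values: [] → [0] → [0, 1] → [0, 1, 4] → [0, 1, 4, 9] → [0, 1, 4, 9, 16] → [0, 1, 4, 9, 16, 25] → [0, 1, 4, 9, 16, 25, 36] → [0, 1, 4, 9, 16, 25, 36, 49] → [0, 1, 4, 9, 16, 25, 36, 49, 64] → [0, 1, 4, 9, 16, 25, 36, 49, 64, 81]
So `filtered[-1]` = 81

Answer: 81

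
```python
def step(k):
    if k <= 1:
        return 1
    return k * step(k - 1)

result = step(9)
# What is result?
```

step(9) = 9 * 8 * 7 * 6 * 5 * 4 * 3 * 2 * 1 = 362880

Answer: 362880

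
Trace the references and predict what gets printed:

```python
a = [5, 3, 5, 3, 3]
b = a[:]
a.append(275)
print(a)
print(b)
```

Key concept: slice [:] creates copy.
Step by step:
`a = [5, 3, 5, 3, 3]` → a = [5, 3, 5, 3, 3]
`b = a[:]` → b = [5, 3, 5, 3, 3]
`a.append(275)` → a = [5, 3, 5, 3, 3, 275]
`print(a)` → prints [5, 3, 5, 3, 3, 275]
`print(b)` → prints [5, 3, 5, 3, 3]

Answer:
[5, 3, 5, 3, 3, 275]
[5, 3, 5, 3, 3]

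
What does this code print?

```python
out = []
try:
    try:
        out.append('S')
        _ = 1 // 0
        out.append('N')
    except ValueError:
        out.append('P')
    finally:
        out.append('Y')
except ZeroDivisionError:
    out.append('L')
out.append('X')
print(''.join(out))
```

Execution trace: 'S' (try body) → 'Y' (finally) → 'L' (outer except ZeroDivisionError) → 'X' (after the try/except). Output: SYLX

Answer: SYLX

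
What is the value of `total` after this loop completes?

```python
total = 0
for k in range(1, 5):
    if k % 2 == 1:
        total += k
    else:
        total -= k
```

Add odd, subtract even
`total` takes the values: 0 → 1 → -1 → 2 → -2

Answer: -2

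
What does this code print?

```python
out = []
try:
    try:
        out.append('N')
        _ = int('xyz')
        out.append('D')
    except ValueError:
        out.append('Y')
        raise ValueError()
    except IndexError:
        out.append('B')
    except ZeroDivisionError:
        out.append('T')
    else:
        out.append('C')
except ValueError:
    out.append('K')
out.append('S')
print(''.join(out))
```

Execution trace: 'N' (inner try body) → 'Y' (inner except ValueError) → 'K' (outer except ValueError) → 'S' (after the try/except). Output: NYKS

Answer: NYKS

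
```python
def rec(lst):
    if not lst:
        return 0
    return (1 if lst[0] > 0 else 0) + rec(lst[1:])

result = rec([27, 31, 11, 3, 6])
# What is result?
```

Count of positive elements in [27, 31, 11, 3, 6] = 5

Answer: 5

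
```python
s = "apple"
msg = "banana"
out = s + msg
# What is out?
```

Trace:
`s = "apple"` → s = 'apple'
`msg = "banana"` → msg = 'banana'
`out = s + msg` → out = 'applebanana'
So out = 'applebanana'

Answer: 'applebanana'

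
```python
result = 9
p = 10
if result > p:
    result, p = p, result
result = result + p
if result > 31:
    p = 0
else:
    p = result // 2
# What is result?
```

Trace:
`result = 9` → result = 9
`p = 10` → p = 10
`if result > p: ...` → result > p is False → no variable changes
`result = result + p` → result = 19
`if result > 31: ...` → result > 31 is False, take else branch → p = 9
So result = 19

Answer: 19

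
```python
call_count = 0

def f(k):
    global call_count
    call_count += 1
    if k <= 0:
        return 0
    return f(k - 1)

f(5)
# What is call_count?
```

Linear recursion stepping by 1: 6 calls from k=5 down to ≤0.

Answer: 6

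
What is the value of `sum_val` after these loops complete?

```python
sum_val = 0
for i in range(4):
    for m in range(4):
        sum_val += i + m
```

Sum of all i+m for i,m in 4x4
`sum_val` takes the values: 0 → 1 → 3 → 6 → 7 → 9 → 12 → 16 → 18 → 21 → 25 → 30 → 33 → 37 → 42 → 48

Answer: 48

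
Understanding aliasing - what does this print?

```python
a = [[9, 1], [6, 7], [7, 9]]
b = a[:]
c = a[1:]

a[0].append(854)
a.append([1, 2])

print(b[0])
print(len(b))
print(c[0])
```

Key concept: slice with nested mutation.
Step by step:
`a = [[9, 1], [6, 7], [7, 9]]` → a = [[9, 1], [6, 7], [7, 9]]
`b = a[:]` → b = [[9, 1], [6, 7], [7, 9]]
`c = a[1:]` → c = [[6, 7], [7, 9]]
`a[0].append(854)` → a = [[9, 1, 854], [6, 7], [7, 9]]; b = [[9, 1, 854], [6, 7], [7, 9]]
`a.append([1, 2])` → a = [[9, 1, 854], [6, 7], [7, 9], [1, 2]]
`print(b[0])` → prints [9, 1, 854]
`print(len(b))` → prints 3
`print(c[0])` → prints [6, 7]

Answer:
[9, 1, 854]
3
[6, 7]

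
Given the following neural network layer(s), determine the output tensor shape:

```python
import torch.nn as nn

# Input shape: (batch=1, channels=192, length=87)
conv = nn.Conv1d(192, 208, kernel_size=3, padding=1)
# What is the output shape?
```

Input: (1, 192, 87) -> Output: (1, 208, 87)

Answer: (1, 208, 87)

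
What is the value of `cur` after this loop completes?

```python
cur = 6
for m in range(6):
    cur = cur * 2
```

Multiply by 2, 6 times: 6 * 2^6 = 384
`cur` takes the values: 6 → 12 → 24 → 48 → 96 → 192 → 384

Answer: 384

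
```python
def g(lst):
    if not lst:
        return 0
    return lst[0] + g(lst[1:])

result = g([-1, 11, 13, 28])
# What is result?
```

(-1) + 11 + 13 + 28 + 0 = 51

Answer: 51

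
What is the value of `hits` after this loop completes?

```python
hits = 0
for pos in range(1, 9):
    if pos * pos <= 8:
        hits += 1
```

Count numbers where pos² ≤ 8
`hits` takes the values: 0 → 1 → 2

Answer: 2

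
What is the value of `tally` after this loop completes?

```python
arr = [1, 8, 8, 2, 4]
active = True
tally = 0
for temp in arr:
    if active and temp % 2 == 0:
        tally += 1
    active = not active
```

Count even values at even positions
`tally` takes the values: 0 → 1 → 2

Answer: 2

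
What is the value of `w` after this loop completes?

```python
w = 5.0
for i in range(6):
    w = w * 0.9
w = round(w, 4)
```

Exponential decay: 5.0 * 0.9^6
`w` takes the values: 5.0 → 4.5 → 4.05 → 3.645 → 3.2805 → 2.95245 → 2.657205 → 2.6572

Answer: 2.6572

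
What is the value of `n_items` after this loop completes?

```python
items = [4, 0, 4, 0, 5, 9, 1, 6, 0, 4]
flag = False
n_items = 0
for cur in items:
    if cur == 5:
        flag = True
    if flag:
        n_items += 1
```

Count elements after first 5 in [4, 0, 4, 0, 5, 9, 1, 6, 0, 4]
`n_items` takes the values: 0 → 1 → 2 → 3 → 4 → 5 → 6

Answer: 6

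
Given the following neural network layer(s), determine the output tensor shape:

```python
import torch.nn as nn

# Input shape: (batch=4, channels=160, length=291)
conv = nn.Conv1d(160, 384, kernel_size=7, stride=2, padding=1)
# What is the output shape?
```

Input: (4, 160, 291) -> Output: (4, 384, 144)

Answer: (4, 384, 144)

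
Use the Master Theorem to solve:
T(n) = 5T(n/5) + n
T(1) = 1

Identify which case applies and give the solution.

a=5, b=5, f(n)=n. log_5(5) = 1. Since c=1 = 1, Case 2 applies: T(n) = Θ(n^log_b(a) · log n) = O(n log n).

Answer: O(n log n) - Case 2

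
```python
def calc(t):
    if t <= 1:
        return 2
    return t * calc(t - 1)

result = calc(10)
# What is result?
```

calc(10) = 10 * 9 * 8 * 7 * 6 * 5 * 4 * 3 * 2 * 2 = 7257600

Answer: 7257600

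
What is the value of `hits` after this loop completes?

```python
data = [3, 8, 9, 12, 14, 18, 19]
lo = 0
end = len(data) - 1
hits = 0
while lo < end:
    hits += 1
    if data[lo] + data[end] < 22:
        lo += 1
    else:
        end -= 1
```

Steps to find pair summing to 22
`hits` takes the values: 0 → 1 → 2 → 3 → 4 → 5 → 6

Answer: 6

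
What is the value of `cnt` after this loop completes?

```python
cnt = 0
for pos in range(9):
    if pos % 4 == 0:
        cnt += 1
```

Count numbers divisible by 4 in range(9)
`cnt` takes the values: 0 → 1 → 2 → 3

Answer: 3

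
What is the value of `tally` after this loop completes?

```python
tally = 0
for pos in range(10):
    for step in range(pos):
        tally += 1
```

Triangle number: 0+1+2+...+9
`tally` takes the values: 0 → 1 → 2 → 3 → 4 → 5 → 6 → 7 → 8 → 9 → 10 → 11 → 12 → 13 → 14 → 15 → 16 → 17 → 18 → 19 → 20 → 21 → 22 → 23 → 24 → 25 → 26 → 27 → 28 → 29 → … → 41 → 42 → 43 → 44 → 45

Answer: 45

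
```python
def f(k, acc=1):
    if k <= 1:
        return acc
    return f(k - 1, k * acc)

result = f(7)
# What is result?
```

Accumulator trace (n, acc): (7, 1) -> (6, 7) -> (5, 42) -> (4, 210) -> (3, 840) -> (2, 2520) -> (1, 5040) -> return 5040

Answer: 5040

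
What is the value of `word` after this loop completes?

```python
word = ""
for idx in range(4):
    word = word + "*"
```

Repeat '*' 4 times
`word` takes the values: "" → "*" → "**" → "***" → "****"

Answer: "****"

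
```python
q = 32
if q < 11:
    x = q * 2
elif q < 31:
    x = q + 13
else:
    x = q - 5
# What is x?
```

Trace:
`q = 32` → q = 32
`if q < 11: ...` → q < 11 is False, q < 31 is False, take else branch → x = 27
So x = 27

Answer: 27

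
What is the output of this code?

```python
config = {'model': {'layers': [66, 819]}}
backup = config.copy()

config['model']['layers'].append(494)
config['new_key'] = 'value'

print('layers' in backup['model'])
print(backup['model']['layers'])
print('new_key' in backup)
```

Key concept: shallow copy gotcha with nested dict.
Step by step:
`config = {'model': {'layers': [66, 819]}}` → config = {'model': {'layers': [66, 819]}}
`backup = config.copy()` → backup = {'model': {'layers': [66, 819]}}
`config['model']['layers'].append(494)` → config = {'model': {'layers': [66, 819, 494]}}; backup = {'model': {'layers': [66, 819, 494]}}
`config['new_key'] = 'value'` → config = {'model': {'layers': [66, 819, 494]}, 'new_key': 'value'}
`print('layers' in backup['model'])` → prints True
`print(backup['model']['layers'])` → prints [66, 819, 494]
`print('new_key' in backup)` → prints False

Answer:
True
[66, 819, 494]
False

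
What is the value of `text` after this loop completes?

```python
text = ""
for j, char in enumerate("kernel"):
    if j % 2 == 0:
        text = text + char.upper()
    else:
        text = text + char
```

Uppercase even positions in 'kernel'
`text` takes the values: "" → "K" → "Ke" → "KeR" → "KeRn" → "KeRnE" → "KeRnEl"

Answer: "KeRnEl"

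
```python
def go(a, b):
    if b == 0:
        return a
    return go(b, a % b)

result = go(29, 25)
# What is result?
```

go(29, 25) -> go(25, 4) -> go(4, 1) -> go(1, 0) -> 1

Answer: 1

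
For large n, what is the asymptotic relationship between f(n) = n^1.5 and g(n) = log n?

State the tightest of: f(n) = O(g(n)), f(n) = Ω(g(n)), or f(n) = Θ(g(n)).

n^1.5 vs log n: f(n) = Ω(g(n)) but not O(g(n)) — n^1.5 grows strictly faster than log n.

Answer: f(n) = Ω(g(n)) but not O(g(n)) — n^1.5 grows strictly faster than log n.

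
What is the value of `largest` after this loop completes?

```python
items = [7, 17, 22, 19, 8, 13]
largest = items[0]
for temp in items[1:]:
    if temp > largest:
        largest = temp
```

Maximum of [7, 17, 22, 19, 8, 13]
`largest` takes the values: 7 → 17 → 22

Answer: 22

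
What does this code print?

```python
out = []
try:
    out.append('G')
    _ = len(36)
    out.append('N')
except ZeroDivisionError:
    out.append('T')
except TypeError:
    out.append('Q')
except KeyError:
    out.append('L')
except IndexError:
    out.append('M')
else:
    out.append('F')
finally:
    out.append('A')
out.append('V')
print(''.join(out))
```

Execution trace: 'G' (try body) → 'Q' (except TypeError) → 'A' (finally) → 'V' (after the try/except). Output: GQAV

Answer: GQAV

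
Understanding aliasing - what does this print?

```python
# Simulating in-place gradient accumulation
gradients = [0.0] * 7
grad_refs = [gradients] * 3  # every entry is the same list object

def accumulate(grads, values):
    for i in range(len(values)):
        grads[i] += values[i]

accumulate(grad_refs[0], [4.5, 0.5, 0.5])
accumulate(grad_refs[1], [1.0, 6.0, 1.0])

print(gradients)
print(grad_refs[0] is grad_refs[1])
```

Key concept: gradient accumulation aliasing.
Step by step:
`gradients = [0.0] * 7` → gradients = [0.0, 0.0, 0.0, 0.0, 0.0, 0.0, 0.0]
`grad_refs = [gradients] * 3` → grad_refs = [[0.0, 0.0, 0.0, 0.0, 0.0, 0.0, 0.0], [0.0, 0.0, 0.0, 0.0, 0.0, 0.0, 0.0], [0.0, 0.0, 0.0, 0.0, 0.0, 0.0, 0.0]]
`accumulate(grad_refs[0], [4.5, 0.5, 0.5])` → gradients = [4.5, 0.5, 0.5, 0.0, 0.0, 0.0, 0.0]; grad_refs = [[4.5, 0.5, 0.5, 0.0, 0.0, 0.0, 0.0], [4.5, 0.5, 0.5, 0.0, 0.0, 0.0, 0.0], [4.5, 0.5, 0.5, 0.0, 0.0, 0.0, 0.0]]
`accumulate(grad_refs[1], [1.0, 6.0, 1.0])` → gradients = [5.5, 6.5, 1.5, 0.0, 0.0, 0.0, 0.0]; grad_refs = [[5.5, 6.5, 1.5, 0.0, 0.0, 0.0, 0.0], [5.5, 6.5, 1.5, 0.0, 0.0, 0.0, 0.0], [5.5, 6.5, 1.5, 0.0, 0.0, 0.0, 0.0]]
`print(gradients)` → prints [5.5, 6.5, 1.5, 0.0, 0.0, 0.0, 0.0]
`print(grad_refs[0] is grad_refs[1])` → prints True

Answer:
[5.5, 6.5, 1.5, 0.0, 0.0, 0.0, 0.0]
True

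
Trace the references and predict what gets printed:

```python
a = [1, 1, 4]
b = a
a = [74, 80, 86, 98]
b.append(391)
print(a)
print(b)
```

Key concept: rebinding vs mutation: a is rebound to a new list, b still points at the original.
Step by step:
`a = [1, 1, 4]` → a = [1, 1, 4]
`b = a` → b = [1, 1, 4] (same object as a)
`a = [74, 80, 86, 98]` → a = [74, 80, 86, 98]
`b.append(391)` → b = [1, 1, 4, 391]
`print(a)` → prints [74, 80, 86, 98]
`print(b)` → prints [1, 1, 4, 391]

Answer:
[74, 80, 86, 98]
[1, 1, 4, 391]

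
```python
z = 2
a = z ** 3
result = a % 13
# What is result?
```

Trace:
`z = 2` → z = 2
`a = z ** 3` → a = 8
`result = a % 13` → result = 8
So result = 8

Answer: 8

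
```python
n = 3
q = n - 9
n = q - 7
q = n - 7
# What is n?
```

Trace:
`n = 3` → n = 3
`q = n - 9` → q = -6
`n = q - 7` → n = -13
`q = n - 7` → q = -20
So n = -13

Answer: -13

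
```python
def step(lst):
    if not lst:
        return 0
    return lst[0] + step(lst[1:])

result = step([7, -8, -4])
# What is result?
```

7 + (-8) + (-4) + 0 = -5

Answer: -5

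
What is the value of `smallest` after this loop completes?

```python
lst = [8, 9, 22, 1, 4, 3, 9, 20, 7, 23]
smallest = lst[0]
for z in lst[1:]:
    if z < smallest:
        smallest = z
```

Minimum of [8, 9, 22, 1, 4, 3, 9, 20, 7, 23]
`smallest` takes the values: 8 → 1

Answer: 1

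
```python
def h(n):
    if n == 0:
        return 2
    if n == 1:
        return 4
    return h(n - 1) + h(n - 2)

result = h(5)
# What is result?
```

Build up from base cases: h(0)=2, h(1)=4, h(2)=6, h(3)=10, h(4)=16, h(5)=26

Answer: 26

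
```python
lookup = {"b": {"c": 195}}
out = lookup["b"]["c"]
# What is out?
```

Trace:
`lookup = {"b": {"c": 195}}` → lookup = {'b': {'c': 195}}
`out = lookup["b"]["c"]` → out = 195
So out = 195

Answer: 195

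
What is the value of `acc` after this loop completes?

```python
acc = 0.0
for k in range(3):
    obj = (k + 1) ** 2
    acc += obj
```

Sum of squared losses 1² + 2² + ... + 3²
`acc` takes the values: 0.0 → 1.0 → 5.0 → 14.0

Answer: 14.0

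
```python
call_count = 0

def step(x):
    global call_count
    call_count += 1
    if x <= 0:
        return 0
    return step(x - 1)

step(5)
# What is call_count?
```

Linear recursion stepping by 1: 6 calls from x=5 down to ≤0.

Answer: 6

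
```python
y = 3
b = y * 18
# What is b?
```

Trace:
`y = 3` → y = 3
`b = y * 18` → b = 54
So b = 54

Answer: 54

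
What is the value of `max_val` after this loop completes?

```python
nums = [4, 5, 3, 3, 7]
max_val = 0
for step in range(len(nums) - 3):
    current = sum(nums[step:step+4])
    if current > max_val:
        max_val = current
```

Max sum of 4-element window in [4, 5, 3, 3, 7]
`max_val` takes the values: 0 → 15 → 18

Answer: 18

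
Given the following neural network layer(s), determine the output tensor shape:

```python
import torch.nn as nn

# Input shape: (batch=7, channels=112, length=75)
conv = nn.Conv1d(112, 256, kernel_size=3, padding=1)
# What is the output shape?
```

Input: (7, 112, 75) -> Output: (7, 256, 75)

Answer: (7, 256, 75)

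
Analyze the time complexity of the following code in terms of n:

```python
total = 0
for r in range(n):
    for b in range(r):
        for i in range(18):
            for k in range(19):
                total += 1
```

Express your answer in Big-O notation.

Each loop level contributes: n × n × 1 × 1. Multiplying the contributions gives O(n^2).

Answer: O(n^2)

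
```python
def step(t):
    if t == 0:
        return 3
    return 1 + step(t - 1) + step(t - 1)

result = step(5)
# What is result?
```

step(t) = 1 + 2·step(t-1), step(0)=3. Closed form: (3+1)·2^5 - 1 = 127.

Answer: 127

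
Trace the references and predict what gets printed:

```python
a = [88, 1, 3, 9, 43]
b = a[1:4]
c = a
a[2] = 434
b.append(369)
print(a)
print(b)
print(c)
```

Key concept: slice vs alias.
Step by step:
`a = [88, 1, 3, 9, 43]` → a = [88, 1, 3, 9, 43]
`b = a[1:4]` → b = [1, 3, 9]
`c = a` → c = [88, 1, 3, 9, 43] (same object as a)
`a[2] = 434` → a = [88, 1, 434, 9, 43] (same object as c); c = [88, 1, 434, 9, 43] (same object as a)
`b.append(369)` → b = [1, 3, 9, 369]
`print(a)` → prints [88, 1, 434, 9, 43]
`print(b)` → prints [1, 3, 9, 369]
`print(c)` → prints [88, 1, 434, 9, 43]

Answer:
[88, 1, 434, 9, 43]
[1, 3, 9, 369]
[88, 1, 434, 9, 43]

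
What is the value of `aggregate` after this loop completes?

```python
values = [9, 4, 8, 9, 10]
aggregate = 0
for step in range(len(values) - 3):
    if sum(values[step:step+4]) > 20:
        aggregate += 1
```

Count windows with sum > 20
`aggregate` takes the values: 0 → 1 → 2

Answer: 2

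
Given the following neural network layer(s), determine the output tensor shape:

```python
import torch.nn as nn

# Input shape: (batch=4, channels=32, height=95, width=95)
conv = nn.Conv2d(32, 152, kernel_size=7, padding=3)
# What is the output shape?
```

Input: (4, 32, 95, 95) -> Output: (4, 152, 95, 95)

Answer: (4, 152, 95, 95)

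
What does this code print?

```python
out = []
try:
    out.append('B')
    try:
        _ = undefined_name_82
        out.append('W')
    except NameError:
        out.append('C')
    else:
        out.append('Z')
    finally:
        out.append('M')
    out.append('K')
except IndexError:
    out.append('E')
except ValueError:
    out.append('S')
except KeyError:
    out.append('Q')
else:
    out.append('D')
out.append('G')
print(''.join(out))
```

Execution trace: 'B' (try body) → 'C' (inner except NameError) → 'M' (inner finally) → 'K' (try body, no exception) → 'D' (else) → 'G' (after the try/except). Output: BCMKDG

Answer: BCMKDG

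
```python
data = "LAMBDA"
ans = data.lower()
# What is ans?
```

Trace:
`data = "LAMBDA"` → data = 'LAMBDA'
`ans = data.lower()` → ans = 'lambda'
So ans = 'lambda'

Answer: 'lambda'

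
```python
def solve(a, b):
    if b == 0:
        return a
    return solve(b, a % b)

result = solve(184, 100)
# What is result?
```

solve(184, 100) -> solve(100, 84) -> solve(84, 16) -> solve(16, 4) -> solve(4, 0) -> 4

Answer: 4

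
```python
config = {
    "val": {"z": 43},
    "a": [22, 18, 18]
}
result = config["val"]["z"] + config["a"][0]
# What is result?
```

Trace:
`config = { ...` → config = {'val': {'z': 43}, 'a': [22, 18, 18]}
`result = config["val"]["z"] + config["a"][0]` → result = 65
So result = 65

Answer: 65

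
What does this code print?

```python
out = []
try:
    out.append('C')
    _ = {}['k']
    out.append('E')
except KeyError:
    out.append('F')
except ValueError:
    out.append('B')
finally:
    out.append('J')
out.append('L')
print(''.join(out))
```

Execution trace: 'C' (try body) → 'F' (except KeyError) → 'J' (finally) → 'L' (after the try/except). Output: CFJL

Answer: CFJL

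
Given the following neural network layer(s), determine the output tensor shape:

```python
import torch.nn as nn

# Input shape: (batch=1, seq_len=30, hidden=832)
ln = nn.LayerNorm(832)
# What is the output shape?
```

Input: (1, 30, 832) -> Output: (1, 30, 832)

Answer: (1, 30, 832)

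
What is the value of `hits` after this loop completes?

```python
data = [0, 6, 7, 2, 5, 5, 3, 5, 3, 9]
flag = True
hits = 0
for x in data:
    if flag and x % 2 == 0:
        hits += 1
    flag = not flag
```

Count even values at even positions
`hits` takes the values: 0 → 1

Answer: 1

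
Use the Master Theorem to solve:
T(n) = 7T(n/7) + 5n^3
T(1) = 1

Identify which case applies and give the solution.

a=7, b=7, f(n)=5n^3. log_7(7) = 1. Since c=3 > 1 and the regularity condition holds (7(n/7)^3 = (7/7^3)n^3 with 7/7^3 < 1), Case 3 applies: T(n) = Θ(f(n)) = O(n^3).

Answer: O(n^3) - Case 3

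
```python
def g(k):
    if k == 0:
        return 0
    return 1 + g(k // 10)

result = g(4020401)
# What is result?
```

Count of digits of 4020401: 7

Answer: 7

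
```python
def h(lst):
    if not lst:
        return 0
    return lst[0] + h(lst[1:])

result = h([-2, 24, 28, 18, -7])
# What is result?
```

(-2) + 24 + 28 + 18 + (-7) + 0 = 61

Answer: 61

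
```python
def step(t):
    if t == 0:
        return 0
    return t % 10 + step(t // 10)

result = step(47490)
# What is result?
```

Sum of digits of 47490: 0 + 9 + 4 + 7 + 4 = 24

Answer: 24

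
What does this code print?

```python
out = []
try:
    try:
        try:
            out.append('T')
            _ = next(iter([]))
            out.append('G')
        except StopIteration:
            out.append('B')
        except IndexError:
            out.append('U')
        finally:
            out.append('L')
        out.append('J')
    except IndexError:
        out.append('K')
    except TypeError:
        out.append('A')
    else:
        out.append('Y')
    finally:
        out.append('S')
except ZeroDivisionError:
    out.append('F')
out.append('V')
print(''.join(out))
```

Execution trace: 'T' (inner try body) → 'B' (inner except StopIteration) → 'L' (inner finally) → 'J' (try body, no exception) → 'Y' (else) → 'S' (finally) → 'V' (after the try/except). Output: TBLJYSV

Answer: TBLJYSV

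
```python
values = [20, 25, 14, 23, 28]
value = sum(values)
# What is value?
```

Trace:
`values = [20, 25, 14, 23, 28]` → values = [20, 25, 14, 23, 28]
`value = sum(values)` → value = 110
So value = 110

Answer: 110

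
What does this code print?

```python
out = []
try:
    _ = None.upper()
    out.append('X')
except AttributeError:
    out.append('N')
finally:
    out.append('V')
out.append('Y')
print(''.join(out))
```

Execution trace: 'N' (except AttributeError) → 'V' (finally) → 'Y' (after the try/except). Output: NVY

Answer: NVY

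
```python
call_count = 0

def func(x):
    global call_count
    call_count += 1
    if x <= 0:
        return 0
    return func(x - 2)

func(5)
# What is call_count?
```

Linear recursion stepping by 2: 4 calls from x=5 down to ≤0.

Answer: 4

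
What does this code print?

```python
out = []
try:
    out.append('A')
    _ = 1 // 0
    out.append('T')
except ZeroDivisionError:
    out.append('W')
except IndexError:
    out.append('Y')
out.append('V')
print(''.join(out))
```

Execution trace: 'A' (try body) → 'W' (except ZeroDivisionError) → 'V' (after the try/except). Output: AWV

Answer: AWV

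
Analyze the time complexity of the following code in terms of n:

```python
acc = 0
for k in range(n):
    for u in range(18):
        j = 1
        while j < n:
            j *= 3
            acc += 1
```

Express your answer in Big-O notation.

Each loop level contributes: n × 1 × log n. Multiplying the contributions gives O(n log n).

Answer: O(n log n)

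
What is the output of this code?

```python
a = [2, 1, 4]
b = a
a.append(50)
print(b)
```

Key concept: basic list aliasing.
Step by step:
`a = [2, 1, 4]` → a = [2, 1, 4]
`b = a` → b = [2, 1, 4] (same object as a)
`a.append(50)` → a = [2, 1, 4, 50] (same object as b); b = [2, 1, 4, 50] (same object as a)
`print(b)` → prints [2, 1, 4, 50]

Answer: [2, 1, 4, 50]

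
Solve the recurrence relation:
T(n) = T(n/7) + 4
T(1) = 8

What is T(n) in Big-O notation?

Each step divides n by 7 and adds 4. After log_7(n) steps we reach T(1)=8. So T(n) = 4·log_7(n) + 8 = O(log n).

Answer: O(log n)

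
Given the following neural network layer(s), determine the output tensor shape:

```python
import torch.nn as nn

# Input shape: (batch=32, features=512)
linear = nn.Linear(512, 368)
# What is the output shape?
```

Input: (32, 512) -> Output: (32, 368)

Answer: (32, 368)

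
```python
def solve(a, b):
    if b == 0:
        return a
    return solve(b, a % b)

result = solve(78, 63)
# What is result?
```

solve(78, 63) -> solve(63, 15) -> solve(15, 3) -> solve(3, 0) -> 3

Answer: 3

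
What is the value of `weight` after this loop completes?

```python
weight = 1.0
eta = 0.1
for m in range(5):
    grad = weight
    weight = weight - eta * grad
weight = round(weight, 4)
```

Gradient descent: w = 1.0 * (1 - 0.1)^5
`weight` takes the values: 1.0 → 0.9 → 0.81 → 0.729 → 0.6561 → 0.59049 → 0.5905

Answer: 0.5905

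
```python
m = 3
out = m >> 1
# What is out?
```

Trace:
`m = 3` → m = 3
`out = m >> 1` → out = 1
So out = 1

Answer: 1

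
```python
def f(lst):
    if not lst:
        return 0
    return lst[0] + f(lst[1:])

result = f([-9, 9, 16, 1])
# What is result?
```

(-9) + 9 + 16 + 1 + 0 = 17

Answer: 17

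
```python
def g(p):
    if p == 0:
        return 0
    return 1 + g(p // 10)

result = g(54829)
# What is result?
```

Count of digits of 54829: 5

Answer: 5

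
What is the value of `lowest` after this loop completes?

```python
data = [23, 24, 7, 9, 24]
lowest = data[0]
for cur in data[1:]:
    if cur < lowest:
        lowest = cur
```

Minimum of [23, 24, 7, 9, 24]
`lowest` takes the values: 23 → 7

Answer: 7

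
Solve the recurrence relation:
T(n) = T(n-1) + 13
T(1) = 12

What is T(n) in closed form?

Unrolling: T(n) = T(1) + 13·(n-1) = 12 + 13(n-1) = 13n - 1.

Answer: T(n) = 13n - 1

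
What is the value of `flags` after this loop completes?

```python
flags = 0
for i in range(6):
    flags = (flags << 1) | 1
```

Build 6 consecutive 1-bits: 0b111111
`flags` takes the values: 0 → 1 → 3 → 7 → 15 → 31 → 63

Answer: 63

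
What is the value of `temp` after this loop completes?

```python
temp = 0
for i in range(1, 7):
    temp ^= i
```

XOR of 1 to 6
`temp` takes the values: 0 → 1 → 3 → 0 → 4 → 1 → 7

Answer: 7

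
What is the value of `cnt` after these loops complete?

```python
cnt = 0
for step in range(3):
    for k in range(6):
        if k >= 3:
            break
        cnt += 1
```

Inner breaks at 3, outer runs 3 times
`cnt` takes the values: 0 → 1 → 2 → 3 → 4 → 5 → 6 → 7 → 8 → 9

Answer: 9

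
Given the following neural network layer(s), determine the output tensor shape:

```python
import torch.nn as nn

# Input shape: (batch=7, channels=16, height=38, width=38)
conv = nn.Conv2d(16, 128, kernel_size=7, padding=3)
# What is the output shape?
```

Input: (7, 16, 38, 38) -> Output: (7, 128, 38, 38)

Answer: (7, 128, 38, 38)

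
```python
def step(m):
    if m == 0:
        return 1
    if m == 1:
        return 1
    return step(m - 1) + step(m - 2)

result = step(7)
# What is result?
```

Build up from base cases: step(0)=1, step(1)=1, step(2)=2, step(3)=3, step(4)=5, step(5)=8, step(6)=13, ..., step(7)=21

Answer: 21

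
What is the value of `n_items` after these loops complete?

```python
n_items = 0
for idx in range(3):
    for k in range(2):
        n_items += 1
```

3 * 2 = 6
`n_items` takes the values: 0 → 1 → 2 → 3 → 4 → 5 → 6

Answer: 6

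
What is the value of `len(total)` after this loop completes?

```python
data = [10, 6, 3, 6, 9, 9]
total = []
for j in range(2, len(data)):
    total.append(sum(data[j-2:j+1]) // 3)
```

Number of 3-element averages
`total` takes the values: [] → [6] → [6, 5] → [6, 5, 6] → [6, 5, 6, 8]
So `len(total)` = 4

Answer: 4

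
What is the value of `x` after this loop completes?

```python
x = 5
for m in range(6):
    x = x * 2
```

Multiply by 2, 6 times: 5 * 2^6 = 320
`x` takes the values: 5 → 10 → 20 → 40 → 80 → 160 → 320

Answer: 320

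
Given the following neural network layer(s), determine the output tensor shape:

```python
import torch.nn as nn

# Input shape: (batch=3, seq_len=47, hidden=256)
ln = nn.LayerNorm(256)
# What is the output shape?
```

Input: (3, 47, 256) -> Output: (3, 47, 256)

Answer: (3, 47, 256)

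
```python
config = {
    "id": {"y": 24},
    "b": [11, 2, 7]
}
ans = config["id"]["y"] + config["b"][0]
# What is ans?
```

Trace:
`config = { ...` → config = {'id': {'y': 24}, 'b': [11, 2, 7]}
`ans = config["id"]["y"] + config["b"][0]` → ans = 35
So ans = 35

Answer: 35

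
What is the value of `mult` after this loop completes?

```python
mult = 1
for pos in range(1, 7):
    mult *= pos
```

6! = 720
`mult` takes the values: 1 → 2 → 6 → 24 → 120 → 720

Answer: 720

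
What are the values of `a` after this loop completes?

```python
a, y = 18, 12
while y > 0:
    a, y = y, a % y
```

GCD of 18 and 12
`a` takes the values: 18 → 12 → 6

Answer: 6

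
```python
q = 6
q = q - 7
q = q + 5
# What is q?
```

Trace:
`q = 6` → q = 6
`q = q - 7` → q = -1
`q = q + 5` → q = 4
So q = 4

Answer: 4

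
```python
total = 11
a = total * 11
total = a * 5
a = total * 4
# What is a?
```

Trace:
`total = 11` → total = 11
`a = total * 11` → a = 121
`total = a * 5` → total = 605
`a = total * 4` → a = 2420
So a = 2420

Answer: 2420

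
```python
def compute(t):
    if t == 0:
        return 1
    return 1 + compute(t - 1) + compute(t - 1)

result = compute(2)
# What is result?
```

compute(t) = 1 + 2·compute(t-1), compute(0)=1. Closed form: (1+1)·2^2 - 1 = 7.

Answer: 7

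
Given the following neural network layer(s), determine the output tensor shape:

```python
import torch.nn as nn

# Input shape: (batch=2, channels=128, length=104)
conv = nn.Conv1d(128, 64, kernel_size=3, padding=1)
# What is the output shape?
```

Input: (2, 128, 104) -> Output: (2, 64, 104)

Answer: (2, 64, 104)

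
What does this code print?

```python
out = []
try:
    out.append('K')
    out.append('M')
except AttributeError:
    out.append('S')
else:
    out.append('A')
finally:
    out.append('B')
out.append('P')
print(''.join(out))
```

Execution trace: 'K' (try body) → 'M' (try body, no exception) → 'A' (else) → 'B' (finally) → 'P' (after the try/except). Output: KMABP

Answer: KMABP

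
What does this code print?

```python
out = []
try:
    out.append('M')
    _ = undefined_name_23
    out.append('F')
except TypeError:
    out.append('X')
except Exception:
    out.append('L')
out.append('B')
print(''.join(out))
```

Execution trace: 'M' (try body) → 'L' (except Exception) → 'B' (after the try/except). Output: MLB

Answer: MLB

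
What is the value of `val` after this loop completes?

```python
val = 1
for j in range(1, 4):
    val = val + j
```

Start at 1, add 1 through 3
`val` takes the values: 1 → 2 → 4 → 7

Answer: 7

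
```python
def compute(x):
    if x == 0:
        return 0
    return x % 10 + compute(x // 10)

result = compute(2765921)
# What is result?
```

Sum of digits of 2765921: 1 + 2 + 9 + 5 + 6 + 7 + 2 = 32

Answer: 32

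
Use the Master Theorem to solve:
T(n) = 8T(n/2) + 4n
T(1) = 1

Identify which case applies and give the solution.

a=8, b=2, f(n)=4n. log_2(8) = 3. Since c=1 < 3, Case 1 applies: T(n) = Θ(n^log_b(a)) = O(n^3).

Answer: O(n^3) - Case 1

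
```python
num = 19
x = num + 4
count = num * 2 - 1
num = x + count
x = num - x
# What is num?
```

Trace:
`num = 19` → num = 19
`x = num + 4` → x = 23
`count = num * 2 - 1` → count = 37
`num = x + count` → num = 60
`x = num - x` → x = 37
So num = 60

Answer: 60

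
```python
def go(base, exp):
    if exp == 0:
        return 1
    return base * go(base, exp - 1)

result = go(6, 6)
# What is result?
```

go(6, 6) = 6 * 6 * 6 * 6 * 6 * 6 = 46656

Answer: 46656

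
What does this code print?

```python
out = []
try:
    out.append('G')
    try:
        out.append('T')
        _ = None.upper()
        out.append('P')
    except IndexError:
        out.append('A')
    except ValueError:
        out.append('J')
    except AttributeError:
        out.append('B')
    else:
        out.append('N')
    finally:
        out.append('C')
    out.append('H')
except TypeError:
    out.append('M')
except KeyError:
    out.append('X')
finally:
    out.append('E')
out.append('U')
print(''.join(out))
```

Execution trace: 'G' (try body) → 'T' (inner try body) → 'B' (inner except AttributeError) → 'C' (inner finally) → 'H' (try body, no exception) → 'E' (finally) → 'U' (after the try/except). Output: GTBCHEU

Answer: GTBCHEU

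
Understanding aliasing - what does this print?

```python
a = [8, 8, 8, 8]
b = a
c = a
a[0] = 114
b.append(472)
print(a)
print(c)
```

Key concept: multiple aliases.
Step by step:
`a = [8, 8, 8, 8]` → a = [8, 8, 8, 8]
`b = a` → b = [8, 8, 8, 8] (same object as a)
`c = a` → c = [8, 8, 8, 8] (same object as a, b)
`a[0] = 114` → a = [114, 8, 8, 8] (same object as b, c); b = [114, 8, 8, 8] (same object as a, c); c = [114, 8, 8, 8] (same object as a, b)
`b.append(472)` → a = [114, 8, 8, 8, 472] (same object as b, c); b = [114, 8, 8, 8, 472] (same object as a, c); c = [114, 8, 8, 8, 472] (same object as a, b)
`print(a)` → prints [114, 8, 8, 8, 472]
`print(c)` → prints [114, 8, 8, 8, 472]

Answer:
[114, 8, 8, 8, 472]
[114, 8, 8, 8, 472]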